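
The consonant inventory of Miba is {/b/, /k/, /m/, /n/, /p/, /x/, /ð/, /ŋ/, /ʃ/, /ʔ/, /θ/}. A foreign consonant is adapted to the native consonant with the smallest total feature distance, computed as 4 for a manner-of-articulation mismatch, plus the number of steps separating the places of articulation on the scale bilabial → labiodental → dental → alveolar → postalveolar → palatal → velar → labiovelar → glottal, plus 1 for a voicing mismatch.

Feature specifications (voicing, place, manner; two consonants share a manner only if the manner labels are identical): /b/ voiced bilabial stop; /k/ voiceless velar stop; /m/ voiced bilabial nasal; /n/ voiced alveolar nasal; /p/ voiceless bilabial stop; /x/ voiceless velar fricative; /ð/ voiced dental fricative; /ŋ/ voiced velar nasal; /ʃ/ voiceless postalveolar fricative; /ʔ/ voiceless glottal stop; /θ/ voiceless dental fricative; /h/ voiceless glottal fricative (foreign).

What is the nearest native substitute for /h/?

x

/x/ is closest: same manner (fricative), place distance 2 (glottal→velar), same voicing; total 2. Next closest is /ʃ/ at distance 4.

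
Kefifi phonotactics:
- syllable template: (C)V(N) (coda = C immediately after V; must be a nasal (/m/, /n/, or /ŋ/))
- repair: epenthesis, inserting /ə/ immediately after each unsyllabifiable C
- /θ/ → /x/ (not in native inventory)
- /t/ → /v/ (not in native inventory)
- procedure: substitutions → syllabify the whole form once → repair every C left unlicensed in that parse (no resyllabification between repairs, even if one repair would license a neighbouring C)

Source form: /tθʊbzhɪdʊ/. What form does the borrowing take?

vəxʊbəzəhɪdʊ

Substitution: /t/ → /v/, /θ/ → /x/, giving /vxʊbzhɪdʊ/.
Syllabifying with onset maximization leaves /v/, /b/, /z/ stranded (only a nasal (/m/, /n/, or /ŋ/) is licensed in coda position; onsets are limited to one consonant).
Epenthesis after each stranded consonant: /v/ → /və/, /b/ → /bə/, /z/ → /zə/.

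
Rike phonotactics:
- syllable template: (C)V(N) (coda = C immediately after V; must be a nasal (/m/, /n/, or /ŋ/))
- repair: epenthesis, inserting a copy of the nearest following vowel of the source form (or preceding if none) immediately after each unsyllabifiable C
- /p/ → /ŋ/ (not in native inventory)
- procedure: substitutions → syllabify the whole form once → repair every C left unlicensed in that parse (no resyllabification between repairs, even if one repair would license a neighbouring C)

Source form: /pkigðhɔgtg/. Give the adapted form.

Substitution: /p/ → /ŋ/, giving /ŋkigðhɔgtg/.
Syllabifying with onset maximization leaves /ŋ/, /g/, /ð/, /g/, /t/, /g/ stranded (only a nasal (/m/, /n/, or /ŋ/) is licensed in coda position; onsets are limited to one consonant).
Inserting the epenthetic vowel yields /ŋ/ → /ŋi/, /g/ → /gɔ/, /ð/ → /ðɔ/, /g/ → /gɔ/, /t/ → /tɔ/, /g/ → /gɔ/.

ŋikigɔðɔhɔgɔtɔgɔ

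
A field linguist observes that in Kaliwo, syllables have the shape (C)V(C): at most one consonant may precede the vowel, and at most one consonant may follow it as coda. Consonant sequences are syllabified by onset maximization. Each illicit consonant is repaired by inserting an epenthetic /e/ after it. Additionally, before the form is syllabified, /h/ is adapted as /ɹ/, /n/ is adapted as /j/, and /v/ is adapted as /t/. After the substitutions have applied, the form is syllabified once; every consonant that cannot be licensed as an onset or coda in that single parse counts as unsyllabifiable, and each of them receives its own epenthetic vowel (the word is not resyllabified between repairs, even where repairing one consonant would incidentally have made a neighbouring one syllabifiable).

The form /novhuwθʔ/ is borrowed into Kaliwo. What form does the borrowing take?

jotɹuwθeʔe

Substitution: /n/ → /j/, /v/ → /t/, /h/ → /ɹ/, giving /jotɹuwθʔ/.
The consonants /θ/, /ʔ/ cannot be parsed into a legal (C)V(C) syllable (at most one coda consonant is licensed; onsets are limited to one consonant).
Each unlicensed consonant becomes the onset of a new syllable: /θ/ → /θe/, /ʔ/ → /ʔe/.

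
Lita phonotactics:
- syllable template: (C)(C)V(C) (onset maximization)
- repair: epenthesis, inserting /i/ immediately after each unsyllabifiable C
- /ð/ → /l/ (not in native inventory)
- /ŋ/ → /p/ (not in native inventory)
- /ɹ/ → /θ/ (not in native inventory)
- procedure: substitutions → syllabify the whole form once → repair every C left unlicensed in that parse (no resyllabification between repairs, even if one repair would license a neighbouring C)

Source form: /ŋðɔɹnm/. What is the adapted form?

Substitution: /ŋ/ → /p/, /ð/ → /l/, /ɹ/ → /θ/, giving /plɔθnm/.
Under (C)(C)V(C), the unsyllabifiable consonants are /n/, /m/ (at most one coda consonant is licensed; onsets may contain at most 2 consonants).
Epenthesis after each stranded consonant: /n/ → /ni/, /m/ → /mi/.

plɔθnimi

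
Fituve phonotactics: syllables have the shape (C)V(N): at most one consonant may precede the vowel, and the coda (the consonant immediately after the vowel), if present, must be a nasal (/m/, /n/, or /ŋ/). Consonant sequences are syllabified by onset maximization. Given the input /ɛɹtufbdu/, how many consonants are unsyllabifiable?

The consonants /ɹ/, /f/, /b/ cannot be parsed into a legal (C)V(N) syllable (only a nasal (/m/, /n/, or /ŋ/) is licensed in coda position; onsets are limited to one consonant).

3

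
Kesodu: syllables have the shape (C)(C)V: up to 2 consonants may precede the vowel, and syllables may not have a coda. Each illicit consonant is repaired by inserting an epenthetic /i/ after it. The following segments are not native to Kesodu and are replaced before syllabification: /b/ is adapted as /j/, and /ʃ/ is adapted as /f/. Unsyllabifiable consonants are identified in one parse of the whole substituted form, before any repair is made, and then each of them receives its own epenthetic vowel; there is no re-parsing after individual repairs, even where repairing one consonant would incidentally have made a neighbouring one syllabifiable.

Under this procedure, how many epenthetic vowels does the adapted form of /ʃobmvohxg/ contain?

After substitution the input is /fojmvohxg/.
The unsyllabifiable consonants are /j/, /h/, /x/, /g/; each receives one epenthetic vowel.

4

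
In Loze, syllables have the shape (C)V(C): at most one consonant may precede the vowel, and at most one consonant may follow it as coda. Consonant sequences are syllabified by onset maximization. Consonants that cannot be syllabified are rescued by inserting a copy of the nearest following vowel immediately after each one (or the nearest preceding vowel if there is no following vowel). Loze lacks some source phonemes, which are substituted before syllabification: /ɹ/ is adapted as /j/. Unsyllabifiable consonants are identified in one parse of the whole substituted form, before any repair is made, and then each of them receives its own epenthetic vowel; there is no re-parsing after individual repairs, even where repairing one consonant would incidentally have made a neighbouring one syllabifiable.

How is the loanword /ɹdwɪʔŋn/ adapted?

Substitution: /ɹ/ → /j/, giving /jdwɪʔŋn/.
Syllabifying with onset maximization leaves /j/, /d/, /ŋ/, /n/ stranded (at most one coda consonant is licensed; onsets are limited to one consonant).
Epenthesis after each stranded consonant: /j/ → /jɪ/, /d/ → /dɪ/, /ŋ/ → /ŋɪ/, /n/ → /nɪ/.

jɪdɪwɪʔŋɪnɪ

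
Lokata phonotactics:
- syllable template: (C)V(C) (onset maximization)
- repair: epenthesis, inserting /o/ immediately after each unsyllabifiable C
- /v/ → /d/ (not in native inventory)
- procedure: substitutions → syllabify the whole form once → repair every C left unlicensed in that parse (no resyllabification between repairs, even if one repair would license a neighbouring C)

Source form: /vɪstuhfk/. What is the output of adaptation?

dɪstuhfoko

Substitution: /v/ → /d/, giving /dɪstuhfk/.
Syllabifying with onset maximization leaves /f/, /k/ stranded (at most one coda consonant is licensed; onsets are limited to one consonant).
Each unlicensed consonant becomes the onset of a new syllable: /f/ → /fo/, /k/ → /ko/.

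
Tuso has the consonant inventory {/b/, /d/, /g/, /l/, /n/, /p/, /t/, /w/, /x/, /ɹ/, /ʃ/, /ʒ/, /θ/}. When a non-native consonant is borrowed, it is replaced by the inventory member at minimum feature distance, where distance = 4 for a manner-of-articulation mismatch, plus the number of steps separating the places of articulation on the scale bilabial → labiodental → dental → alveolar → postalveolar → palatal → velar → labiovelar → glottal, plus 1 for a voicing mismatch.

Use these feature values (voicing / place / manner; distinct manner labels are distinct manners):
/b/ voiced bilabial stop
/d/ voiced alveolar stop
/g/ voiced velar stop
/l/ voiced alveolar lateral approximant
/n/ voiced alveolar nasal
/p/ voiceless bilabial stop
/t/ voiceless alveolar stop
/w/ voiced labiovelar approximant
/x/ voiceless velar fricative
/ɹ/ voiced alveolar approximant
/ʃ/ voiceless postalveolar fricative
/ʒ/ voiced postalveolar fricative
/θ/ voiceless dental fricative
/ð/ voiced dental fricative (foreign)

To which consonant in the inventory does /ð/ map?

θ

/θ/ is closest: same manner (fricative), place distance 0 (dental→dental), voicing differs (+1); total 1. Next closest is /ʒ/ at distance 2.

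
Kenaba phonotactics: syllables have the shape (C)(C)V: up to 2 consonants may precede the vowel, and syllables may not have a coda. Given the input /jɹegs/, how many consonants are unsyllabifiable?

Syllabifying with onset maximization leaves /g/, /s/ stranded (no codas are permitted; onsets may contain at most 2 consonants).

2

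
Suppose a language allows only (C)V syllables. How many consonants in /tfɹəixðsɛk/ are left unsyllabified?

5

Syllabifying with onset maximization leaves /t/, /f/, /x/, /ð/, /k/ stranded (no codas are permitted; onsets are limited to one consonant).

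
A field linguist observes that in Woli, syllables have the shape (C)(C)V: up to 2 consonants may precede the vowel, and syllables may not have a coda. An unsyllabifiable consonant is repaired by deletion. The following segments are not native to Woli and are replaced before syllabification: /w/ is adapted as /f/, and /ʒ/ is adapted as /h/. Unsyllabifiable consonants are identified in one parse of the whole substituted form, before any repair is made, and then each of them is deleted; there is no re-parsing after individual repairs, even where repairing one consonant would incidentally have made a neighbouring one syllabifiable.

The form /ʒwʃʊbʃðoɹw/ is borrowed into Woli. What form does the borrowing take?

fʃʊʃðo

Substitution: /ʒ/ → /h/, /w/ → /f/, giving /hfʃʊbʃðoɹf/.
The consonants /h/, /b/, /ɹ/, /f/ cannot be parsed into a legal (C)(C)V syllable (no codas are permitted; onsets may contain at most 2 consonants).
Deleting the stranded consonants removes /h/, /b/, /ɹ/, /f/.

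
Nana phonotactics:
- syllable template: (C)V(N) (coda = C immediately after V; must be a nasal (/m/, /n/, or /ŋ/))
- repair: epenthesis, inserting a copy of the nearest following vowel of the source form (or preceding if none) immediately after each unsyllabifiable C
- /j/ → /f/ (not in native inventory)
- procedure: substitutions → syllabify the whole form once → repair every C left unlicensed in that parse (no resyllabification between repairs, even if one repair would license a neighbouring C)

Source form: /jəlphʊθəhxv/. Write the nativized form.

fəlʊpʊhʊθəhəxəvə

Substitution: /j/ → /f/, giving /fəlphʊθəhxv/.
Syllabifying with onset maximization leaves /l/, /p/, /h/, /x/, /v/ stranded (only a nasal (/m/, /n/, or /ŋ/) is licensed in coda position; onsets are limited to one consonant).
Inserting the epenthetic vowel yields /l/ → /lʊ/, /p/ → /pʊ/, /h/ → /hə/, /x/ → /xə/, /v/ → /və/.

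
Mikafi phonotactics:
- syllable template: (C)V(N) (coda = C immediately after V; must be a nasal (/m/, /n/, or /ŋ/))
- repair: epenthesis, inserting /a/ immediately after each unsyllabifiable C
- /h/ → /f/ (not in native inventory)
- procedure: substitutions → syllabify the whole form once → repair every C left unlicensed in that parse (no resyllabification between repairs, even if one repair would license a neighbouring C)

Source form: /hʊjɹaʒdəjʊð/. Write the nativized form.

fʊjaɹaʒadəjʊða

Substitution: /h/ → /f/, giving /fʊjɹaʒdəjʊð/.
The consonants /j/, /ʒ/, /ð/ cannot be parsed into a legal (C)V(N) syllable (only a nasal (/m/, /n/, or /ŋ/) is licensed in coda position; onsets are limited to one consonant).
Epenthesis after each stranded consonant: /j/ → /ja/, /ʒ/ → /ʒa/, /ð/ → /ða/.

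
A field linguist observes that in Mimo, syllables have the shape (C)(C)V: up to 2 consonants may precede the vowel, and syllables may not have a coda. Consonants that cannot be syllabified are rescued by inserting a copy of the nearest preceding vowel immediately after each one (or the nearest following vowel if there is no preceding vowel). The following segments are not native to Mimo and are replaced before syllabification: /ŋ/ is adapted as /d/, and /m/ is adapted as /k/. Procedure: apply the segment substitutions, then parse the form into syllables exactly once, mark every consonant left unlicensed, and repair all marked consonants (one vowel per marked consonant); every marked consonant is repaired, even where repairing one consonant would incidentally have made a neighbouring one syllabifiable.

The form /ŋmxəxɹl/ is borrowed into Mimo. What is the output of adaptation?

dəkxəxəɹələ

Substitution: /ŋ/ → /d/, /m/ → /k/, giving /dkxəxɹl/.
Syllabifying with onset maximization leaves /d/, /x/, /ɹ/, /l/ stranded (no codas are permitted; onsets may contain at most 2 consonants).
Epenthesis after each stranded consonant: /d/ → /də/, /x/ → /xə/, /ɹ/ → /ɹə/, /l/ → /lə/.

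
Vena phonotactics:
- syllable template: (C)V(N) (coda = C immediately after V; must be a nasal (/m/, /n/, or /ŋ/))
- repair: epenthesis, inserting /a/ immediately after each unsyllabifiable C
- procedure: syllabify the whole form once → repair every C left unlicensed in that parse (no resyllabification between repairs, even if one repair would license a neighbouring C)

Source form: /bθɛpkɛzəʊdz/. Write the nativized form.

Under (C)V(N), the unsyllabifiable consonants are /b/, /p/, /d/, /z/ (only a nasal (/m/, /n/, or /ŋ/) is licensed in coda position; onsets are limited to one consonant).
Epenthesis after each stranded consonant: /b/ → /ba/, /p/ → /pa/, /d/ → /da/, /z/ → /za/.

baθɛpakɛzəʊdaza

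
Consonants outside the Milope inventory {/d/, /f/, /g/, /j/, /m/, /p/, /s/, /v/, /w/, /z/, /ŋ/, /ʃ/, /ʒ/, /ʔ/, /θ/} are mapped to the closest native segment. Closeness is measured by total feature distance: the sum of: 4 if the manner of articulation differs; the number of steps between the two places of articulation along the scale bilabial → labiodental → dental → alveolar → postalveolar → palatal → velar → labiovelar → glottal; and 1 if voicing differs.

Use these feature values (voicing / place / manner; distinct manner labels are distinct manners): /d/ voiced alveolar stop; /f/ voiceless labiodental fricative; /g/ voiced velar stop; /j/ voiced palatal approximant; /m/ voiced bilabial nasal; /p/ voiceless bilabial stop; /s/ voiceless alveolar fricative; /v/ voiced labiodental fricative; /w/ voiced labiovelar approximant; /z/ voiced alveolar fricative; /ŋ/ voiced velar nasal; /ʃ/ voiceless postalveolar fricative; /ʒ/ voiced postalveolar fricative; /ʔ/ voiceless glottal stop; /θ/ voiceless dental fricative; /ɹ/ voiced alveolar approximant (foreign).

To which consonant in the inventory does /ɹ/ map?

j

/j/ is closest: same manner (approximant), place distance 2 (alveolar→palatal), same voicing; total 2. Next closest is /d/ at distance 4.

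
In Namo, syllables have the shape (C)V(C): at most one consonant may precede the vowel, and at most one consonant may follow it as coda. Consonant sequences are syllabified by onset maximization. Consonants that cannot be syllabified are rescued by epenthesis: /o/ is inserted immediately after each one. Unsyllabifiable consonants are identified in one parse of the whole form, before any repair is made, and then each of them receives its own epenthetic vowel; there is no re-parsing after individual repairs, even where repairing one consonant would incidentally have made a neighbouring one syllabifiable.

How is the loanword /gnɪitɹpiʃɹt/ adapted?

Under (C)V(C), the unsyllabifiable consonants are /g/, /ɹ/, /ɹ/, /t/ (at most one coda consonant is licensed; onsets are limited to one consonant).
Inserting the epenthetic vowel yields /g/ → /go/, /ɹ/ → /ɹo/, /ɹ/ → /ɹo/, /t/ → /to/.

gonɪitɹopiʃɹoto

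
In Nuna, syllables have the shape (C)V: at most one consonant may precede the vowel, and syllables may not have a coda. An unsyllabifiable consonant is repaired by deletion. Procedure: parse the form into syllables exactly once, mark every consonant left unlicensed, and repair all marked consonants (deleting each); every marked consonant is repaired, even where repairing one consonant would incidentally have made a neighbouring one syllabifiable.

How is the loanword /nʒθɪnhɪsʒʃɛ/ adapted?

The consonants /n/, /ʒ/, /n/, /s/, /ʒ/ cannot be parsed into a legal (C)V syllable (no codas are permitted; onsets are limited to one consonant).
Each unlicensed consonant is deleted: /n/, /ʒ/, /n/, /s/, /ʒ/.

θɪhɪʃɛ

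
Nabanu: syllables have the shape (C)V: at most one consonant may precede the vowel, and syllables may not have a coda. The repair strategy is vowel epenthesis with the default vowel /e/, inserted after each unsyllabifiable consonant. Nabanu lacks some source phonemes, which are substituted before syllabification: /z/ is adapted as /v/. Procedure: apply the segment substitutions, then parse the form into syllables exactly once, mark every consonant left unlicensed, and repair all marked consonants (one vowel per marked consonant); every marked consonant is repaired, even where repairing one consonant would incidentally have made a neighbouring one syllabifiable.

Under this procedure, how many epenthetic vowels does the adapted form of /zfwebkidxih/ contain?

After substitution the input is /vfwebkidxih/.
The unsyllabifiable consonants are /v/, /f/, /b/, /d/, /h/; each receives one epenthetic vowel.

5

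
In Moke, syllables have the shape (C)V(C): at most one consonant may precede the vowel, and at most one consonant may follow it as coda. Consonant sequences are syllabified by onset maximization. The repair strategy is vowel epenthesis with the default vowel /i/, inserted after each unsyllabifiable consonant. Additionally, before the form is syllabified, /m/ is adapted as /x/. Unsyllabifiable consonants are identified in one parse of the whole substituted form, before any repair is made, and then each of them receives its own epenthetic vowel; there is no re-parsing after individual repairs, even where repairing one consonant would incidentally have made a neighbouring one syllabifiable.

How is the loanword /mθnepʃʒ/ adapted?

xiθinepʃiʒi

Substitution: /m/ → /x/, giving /xθnepʃʒ/.
Under (C)V(C), the unsyllabifiable consonants are /x/, /θ/, /ʃ/, /ʒ/ (at most one coda consonant is licensed; onsets are limited to one consonant).
Inserting the epenthetic vowel yields /x/ → /xi/, /θ/ → /θi/, /ʃ/ → /ʃi/, /ʒ/ → /ʒi/.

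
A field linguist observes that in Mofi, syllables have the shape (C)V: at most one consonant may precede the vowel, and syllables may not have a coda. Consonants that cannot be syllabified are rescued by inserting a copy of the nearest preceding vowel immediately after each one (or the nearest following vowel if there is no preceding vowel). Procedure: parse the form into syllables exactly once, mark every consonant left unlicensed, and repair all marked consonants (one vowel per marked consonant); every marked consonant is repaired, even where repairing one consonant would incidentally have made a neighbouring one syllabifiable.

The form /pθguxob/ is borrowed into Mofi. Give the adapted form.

puθuguxobo

The consonants /p/, /θ/, /b/ cannot be parsed into a legal (C)V syllable (no codas are permitted; onsets are limited to one consonant).
Inserting the epenthetic vowel yields /p/ → /pu/, /θ/ → /θu/, /b/ → /bo/.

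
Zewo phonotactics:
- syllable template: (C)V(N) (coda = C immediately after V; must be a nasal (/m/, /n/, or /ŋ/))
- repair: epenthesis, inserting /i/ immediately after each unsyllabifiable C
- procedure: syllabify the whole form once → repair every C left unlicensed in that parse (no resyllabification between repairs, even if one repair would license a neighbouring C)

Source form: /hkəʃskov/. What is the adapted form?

The consonants /h/, /ʃ/, /s/, /v/ cannot be parsed into a legal (C)V(N) syllable (only a nasal (/m/, /n/, or /ŋ/) is licensed in coda position; onsets are limited to one consonant).
Inserting the epenthetic vowel yields /h/ → /hi/, /ʃ/ → /ʃi/, /s/ → /si/, /v/ → /vi/.

hikəʃisikovi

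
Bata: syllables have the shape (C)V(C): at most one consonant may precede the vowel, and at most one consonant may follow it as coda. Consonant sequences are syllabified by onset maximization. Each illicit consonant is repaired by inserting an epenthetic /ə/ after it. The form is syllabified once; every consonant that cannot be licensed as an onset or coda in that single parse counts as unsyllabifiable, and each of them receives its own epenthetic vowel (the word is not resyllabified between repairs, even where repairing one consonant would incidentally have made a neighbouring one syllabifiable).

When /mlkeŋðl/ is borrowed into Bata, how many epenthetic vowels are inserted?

The unsyllabifiable consonants are /m/, /l/, /ð/, /l/; each receives one epenthetic vowel.

4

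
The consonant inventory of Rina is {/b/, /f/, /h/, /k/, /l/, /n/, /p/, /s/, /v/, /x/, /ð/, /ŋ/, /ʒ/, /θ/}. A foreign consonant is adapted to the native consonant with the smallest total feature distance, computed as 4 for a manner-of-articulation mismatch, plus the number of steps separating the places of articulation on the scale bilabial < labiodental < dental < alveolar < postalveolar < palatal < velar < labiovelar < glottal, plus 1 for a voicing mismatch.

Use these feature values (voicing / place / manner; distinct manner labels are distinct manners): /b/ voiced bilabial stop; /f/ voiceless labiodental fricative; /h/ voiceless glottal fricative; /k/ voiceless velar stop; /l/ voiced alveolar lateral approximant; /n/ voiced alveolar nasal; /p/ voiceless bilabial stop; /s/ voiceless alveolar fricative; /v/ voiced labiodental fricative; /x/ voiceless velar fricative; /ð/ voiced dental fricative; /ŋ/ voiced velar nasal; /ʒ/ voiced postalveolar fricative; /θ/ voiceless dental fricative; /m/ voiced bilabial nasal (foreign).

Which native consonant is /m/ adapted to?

n

/n/ is closest: same manner (nasal), place distance 3 (bilabial→alveolar), same voicing; total 3. Next closest is /b/ at distance 4.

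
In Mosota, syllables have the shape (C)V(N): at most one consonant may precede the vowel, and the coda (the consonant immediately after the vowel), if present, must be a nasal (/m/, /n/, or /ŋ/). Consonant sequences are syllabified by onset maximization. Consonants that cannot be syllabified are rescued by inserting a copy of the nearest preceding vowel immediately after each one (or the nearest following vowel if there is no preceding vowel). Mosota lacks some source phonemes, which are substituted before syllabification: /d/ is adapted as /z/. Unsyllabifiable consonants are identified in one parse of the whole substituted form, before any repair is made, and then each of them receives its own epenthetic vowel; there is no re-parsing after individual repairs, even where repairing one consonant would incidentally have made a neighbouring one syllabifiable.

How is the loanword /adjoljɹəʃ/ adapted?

Substitution: /d/ → /z/, giving /azjoljɹəʃ/.
Under (C)V(N), the unsyllabifiable consonants are /z/, /l/, /j/, /ʃ/ (only a nasal (/m/, /n/, or /ŋ/) is licensed in coda position; onsets are limited to one consonant).
Inserting the epenthetic vowel yields /z/ → /za/, /l/ → /lo/, /j/ → /jo/, /ʃ/ → /ʃə/.

azajolojoɹəʃə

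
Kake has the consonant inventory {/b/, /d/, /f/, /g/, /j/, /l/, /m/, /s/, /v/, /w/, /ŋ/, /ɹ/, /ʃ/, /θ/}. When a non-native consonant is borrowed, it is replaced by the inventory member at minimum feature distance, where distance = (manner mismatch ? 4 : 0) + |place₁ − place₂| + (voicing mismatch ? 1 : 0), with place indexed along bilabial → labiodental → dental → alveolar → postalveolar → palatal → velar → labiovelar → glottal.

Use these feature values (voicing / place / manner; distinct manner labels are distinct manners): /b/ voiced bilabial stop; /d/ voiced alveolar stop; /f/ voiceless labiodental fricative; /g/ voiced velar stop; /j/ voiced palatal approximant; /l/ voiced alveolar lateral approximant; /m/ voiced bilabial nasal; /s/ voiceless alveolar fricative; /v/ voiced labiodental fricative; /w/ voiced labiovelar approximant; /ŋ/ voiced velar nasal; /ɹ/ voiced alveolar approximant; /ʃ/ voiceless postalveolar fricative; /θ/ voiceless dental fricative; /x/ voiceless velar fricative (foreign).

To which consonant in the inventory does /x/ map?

/ʃ/ is closest: same manner (fricative), place distance 2 (velar→postalveolar), same voicing; total 2. Next closest is /s/ at distance 3.

ʃ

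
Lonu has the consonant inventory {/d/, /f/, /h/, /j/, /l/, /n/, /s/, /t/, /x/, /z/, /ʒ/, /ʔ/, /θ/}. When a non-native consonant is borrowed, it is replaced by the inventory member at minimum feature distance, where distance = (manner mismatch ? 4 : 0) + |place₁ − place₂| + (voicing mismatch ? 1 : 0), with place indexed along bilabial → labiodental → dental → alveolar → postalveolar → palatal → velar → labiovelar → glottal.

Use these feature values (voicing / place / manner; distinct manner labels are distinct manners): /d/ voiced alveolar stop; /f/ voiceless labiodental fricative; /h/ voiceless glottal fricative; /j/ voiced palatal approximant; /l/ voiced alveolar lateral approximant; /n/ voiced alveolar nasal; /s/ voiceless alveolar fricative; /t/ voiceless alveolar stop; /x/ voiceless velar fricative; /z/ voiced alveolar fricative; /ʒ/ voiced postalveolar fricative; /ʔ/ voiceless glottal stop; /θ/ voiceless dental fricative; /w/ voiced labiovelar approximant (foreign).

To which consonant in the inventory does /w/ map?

/j/ is closest: same manner (approximant), place distance 2 (labiovelar→palatal), same voicing; total 2. Next closest is /h/ at distance 6.

j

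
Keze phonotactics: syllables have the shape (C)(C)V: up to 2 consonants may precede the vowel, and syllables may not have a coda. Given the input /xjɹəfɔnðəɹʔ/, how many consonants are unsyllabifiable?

3

The consonants /x/, /ɹ/, /ʔ/ cannot be parsed into a legal (C)(C)V syllable (no codas are permitted; onsets may contain at most 2 consonants).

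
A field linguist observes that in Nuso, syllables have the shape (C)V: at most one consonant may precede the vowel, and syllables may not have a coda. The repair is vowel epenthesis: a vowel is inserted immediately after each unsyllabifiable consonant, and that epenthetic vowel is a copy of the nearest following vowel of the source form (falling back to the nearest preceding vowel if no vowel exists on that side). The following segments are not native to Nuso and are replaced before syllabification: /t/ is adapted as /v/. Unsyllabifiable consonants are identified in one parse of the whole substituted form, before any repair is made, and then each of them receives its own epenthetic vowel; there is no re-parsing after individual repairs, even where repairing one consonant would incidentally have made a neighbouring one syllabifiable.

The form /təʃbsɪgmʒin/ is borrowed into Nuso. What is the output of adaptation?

Substitution: /t/ → /v/, giving /vəʃbsɪgmʒin/.
Syllabifying with onset maximization leaves /ʃ/, /b/, /g/, /m/, /n/ stranded (no codas are permitted; onsets are limited to one consonant).
Inserting the epenthetic vowel yields /ʃ/ → /ʃɪ/, /b/ → /bɪ/, /g/ → /gi/, /m/ → /mi/, /n/ → /ni/.

vəʃɪbɪsɪgimiʒini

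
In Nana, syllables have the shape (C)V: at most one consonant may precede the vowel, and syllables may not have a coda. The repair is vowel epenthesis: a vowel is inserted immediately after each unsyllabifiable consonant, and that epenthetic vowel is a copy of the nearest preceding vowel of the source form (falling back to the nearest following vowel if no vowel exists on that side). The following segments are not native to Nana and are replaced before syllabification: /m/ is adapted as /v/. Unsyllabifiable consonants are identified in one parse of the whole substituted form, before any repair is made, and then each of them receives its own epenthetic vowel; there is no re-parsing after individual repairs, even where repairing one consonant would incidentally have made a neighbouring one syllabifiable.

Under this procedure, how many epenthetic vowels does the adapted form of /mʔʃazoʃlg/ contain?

After substitution the input is /vʔʃazoʃlg/.
The unsyllabifiable consonants are /v/, /ʔ/, /ʃ/, /l/, /g/; each receives one epenthetic vowel.

5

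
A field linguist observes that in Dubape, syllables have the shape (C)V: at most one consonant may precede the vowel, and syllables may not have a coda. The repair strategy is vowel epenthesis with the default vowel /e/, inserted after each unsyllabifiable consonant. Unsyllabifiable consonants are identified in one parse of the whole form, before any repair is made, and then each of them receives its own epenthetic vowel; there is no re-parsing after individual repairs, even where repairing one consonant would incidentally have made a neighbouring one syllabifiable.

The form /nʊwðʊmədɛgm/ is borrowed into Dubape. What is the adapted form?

Under (C)V, the unsyllabifiable consonants are /w/, /g/, /m/ (no codas are permitted; onsets are limited to one consonant).
Each unlicensed consonant becomes the onset of a new syllable: /w/ → /we/, /g/ → /ge/, /m/ → /me/.

nʊweðʊmədɛgeme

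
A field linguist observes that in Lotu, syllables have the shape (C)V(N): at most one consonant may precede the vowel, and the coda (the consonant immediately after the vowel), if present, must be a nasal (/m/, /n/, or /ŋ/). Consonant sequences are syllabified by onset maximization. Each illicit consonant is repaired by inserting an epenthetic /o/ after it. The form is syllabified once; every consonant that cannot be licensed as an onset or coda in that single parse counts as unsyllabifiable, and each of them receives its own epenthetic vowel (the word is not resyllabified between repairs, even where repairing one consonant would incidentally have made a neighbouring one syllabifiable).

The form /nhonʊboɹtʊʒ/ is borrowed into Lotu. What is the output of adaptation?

nohonʊboɹotʊʒo

The consonants /n/, /ɹ/, /ʒ/ cannot be parsed into a legal (C)V(N) syllable (only a nasal (/m/, /n/, or /ŋ/) is licensed in coda position; onsets are limited to one consonant).
Inserting the epenthetic vowel yields /n/ → /no/, /ɹ/ → /ɹo/, /ʒ/ → /ʒo/.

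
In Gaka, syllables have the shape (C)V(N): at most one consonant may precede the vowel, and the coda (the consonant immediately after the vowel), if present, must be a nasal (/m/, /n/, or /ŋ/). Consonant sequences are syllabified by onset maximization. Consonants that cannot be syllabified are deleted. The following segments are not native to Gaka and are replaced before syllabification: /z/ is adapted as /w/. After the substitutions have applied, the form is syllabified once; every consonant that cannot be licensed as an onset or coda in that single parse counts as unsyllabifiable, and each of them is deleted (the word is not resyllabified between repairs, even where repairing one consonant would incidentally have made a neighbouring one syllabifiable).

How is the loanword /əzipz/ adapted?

əwi

Substitution: /z/ → /w/, giving /əwipw/.
The consonants /p/, /w/ cannot be parsed into a legal (C)V(N) syllable (only a nasal (/m/, /n/, or /ŋ/) is licensed in coda position; onsets are limited to one consonant).
Deleting the stranded consonants removes /p/, /w/.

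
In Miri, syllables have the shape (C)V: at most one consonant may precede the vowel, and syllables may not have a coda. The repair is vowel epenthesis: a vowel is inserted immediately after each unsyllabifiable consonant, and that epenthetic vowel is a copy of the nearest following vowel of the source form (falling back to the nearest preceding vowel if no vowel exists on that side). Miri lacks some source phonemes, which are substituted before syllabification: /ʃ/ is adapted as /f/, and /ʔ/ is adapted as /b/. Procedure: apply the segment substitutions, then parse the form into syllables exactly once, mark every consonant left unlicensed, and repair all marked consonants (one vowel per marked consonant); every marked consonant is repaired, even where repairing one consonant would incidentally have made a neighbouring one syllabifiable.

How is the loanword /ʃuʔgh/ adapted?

fubuguhu

Substitution: /ʃ/ → /f/, /ʔ/ → /b/, giving /fubgh/.
Under (C)V, the unsyllabifiable consonants are /b/, /g/, /h/ (no codas are permitted; onsets are limited to one consonant).
Inserting the epenthetic vowel yields /b/ → /bu/, /g/ → /gu/, /h/ → /hu/.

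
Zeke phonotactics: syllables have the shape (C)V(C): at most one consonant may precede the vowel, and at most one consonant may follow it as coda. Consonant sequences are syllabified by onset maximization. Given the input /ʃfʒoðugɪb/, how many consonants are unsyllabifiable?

2

The consonants /ʃ/, /f/ cannot be parsed into a legal (C)V(C) syllable (at most one coda consonant is licensed; onsets are limited to one consonant).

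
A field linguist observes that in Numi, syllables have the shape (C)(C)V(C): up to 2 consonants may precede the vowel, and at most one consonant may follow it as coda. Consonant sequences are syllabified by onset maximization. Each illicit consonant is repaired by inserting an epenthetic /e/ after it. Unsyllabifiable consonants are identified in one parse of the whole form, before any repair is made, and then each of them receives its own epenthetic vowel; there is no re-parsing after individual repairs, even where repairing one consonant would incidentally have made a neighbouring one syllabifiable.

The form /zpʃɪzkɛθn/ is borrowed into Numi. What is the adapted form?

zepʃɪzkɛθne

Syllabifying with onset maximization leaves /z/, /n/ stranded (at most one coda consonant is licensed; onsets may contain at most 2 consonants).
Each unlicensed consonant becomes the onset of a new syllable: /z/ → /ze/, /n/ → /ne/.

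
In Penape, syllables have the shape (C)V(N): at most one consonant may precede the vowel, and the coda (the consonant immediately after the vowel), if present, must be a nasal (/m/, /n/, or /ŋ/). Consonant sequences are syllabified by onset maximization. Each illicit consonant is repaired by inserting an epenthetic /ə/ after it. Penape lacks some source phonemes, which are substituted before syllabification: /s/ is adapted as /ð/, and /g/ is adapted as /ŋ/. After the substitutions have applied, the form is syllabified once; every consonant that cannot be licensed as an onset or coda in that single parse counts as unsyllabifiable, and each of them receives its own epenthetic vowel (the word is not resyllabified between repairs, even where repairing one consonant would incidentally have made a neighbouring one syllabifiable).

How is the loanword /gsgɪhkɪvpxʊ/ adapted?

Substitution: /g/ → /ŋ/, /s/ → /ð/, giving /ŋðŋɪhkɪvpxʊ/.
Syllabifying with onset maximization leaves /ŋ/, /ð/, /h/, /v/, /p/ stranded (only a nasal (/m/, /n/, or /ŋ/) is licensed in coda position; onsets are limited to one consonant).
Each unlicensed consonant becomes the onset of a new syllable: /ŋ/ → /ŋə/, /ð/ → /ðə/, /h/ → /hə/, /v/ → /və/, /p/ → /pə/.

ŋəðəŋɪhəkɪvəpəxʊ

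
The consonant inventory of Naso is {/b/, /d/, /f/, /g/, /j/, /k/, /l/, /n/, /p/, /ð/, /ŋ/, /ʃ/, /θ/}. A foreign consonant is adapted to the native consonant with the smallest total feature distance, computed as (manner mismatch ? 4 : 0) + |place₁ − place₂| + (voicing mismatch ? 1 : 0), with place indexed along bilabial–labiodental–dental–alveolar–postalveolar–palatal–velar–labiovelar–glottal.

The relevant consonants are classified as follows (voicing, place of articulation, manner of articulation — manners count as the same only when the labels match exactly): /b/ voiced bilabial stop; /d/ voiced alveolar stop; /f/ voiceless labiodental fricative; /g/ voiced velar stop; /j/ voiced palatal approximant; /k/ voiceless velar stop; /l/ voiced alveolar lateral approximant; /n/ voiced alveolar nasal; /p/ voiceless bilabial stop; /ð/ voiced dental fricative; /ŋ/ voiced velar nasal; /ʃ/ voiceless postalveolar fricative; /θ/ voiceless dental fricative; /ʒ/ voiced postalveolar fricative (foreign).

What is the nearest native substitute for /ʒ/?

ʃ

/ʃ/ is closest: same manner (fricative), place distance 0 (postalveolar→postalveolar), voicing differs (+1); total 1. Next closest is /ð/ at distance 2.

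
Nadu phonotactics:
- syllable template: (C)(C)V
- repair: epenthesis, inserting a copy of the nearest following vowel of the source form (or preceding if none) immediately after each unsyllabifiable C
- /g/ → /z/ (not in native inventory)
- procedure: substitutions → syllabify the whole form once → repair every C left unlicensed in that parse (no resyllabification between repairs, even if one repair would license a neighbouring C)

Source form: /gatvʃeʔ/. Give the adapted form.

zatevʃeʔe

Substitution: /g/ → /z/, giving /zatvʃeʔ/.
The consonants /t/, /ʔ/ cannot be parsed into a legal (C)(C)V syllable (no codas are permitted; onsets may contain at most 2 consonants).
Inserting the epenthetic vowel yields /t/ → /te/, /ʔ/ → /ʔe/.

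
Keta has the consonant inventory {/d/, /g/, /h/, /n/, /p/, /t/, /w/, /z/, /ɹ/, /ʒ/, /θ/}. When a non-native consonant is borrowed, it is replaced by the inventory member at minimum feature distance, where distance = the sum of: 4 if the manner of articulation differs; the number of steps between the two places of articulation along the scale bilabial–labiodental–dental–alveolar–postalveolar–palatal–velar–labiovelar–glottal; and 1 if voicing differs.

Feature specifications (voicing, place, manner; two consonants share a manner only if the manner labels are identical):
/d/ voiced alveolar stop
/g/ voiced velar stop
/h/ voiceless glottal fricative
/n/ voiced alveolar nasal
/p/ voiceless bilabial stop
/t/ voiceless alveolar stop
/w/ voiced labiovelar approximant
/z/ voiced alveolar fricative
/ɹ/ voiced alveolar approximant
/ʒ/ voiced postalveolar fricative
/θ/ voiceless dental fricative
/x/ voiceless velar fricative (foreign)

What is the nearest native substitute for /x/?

h

/h/ is closest: same manner (fricative), place distance 2 (velar→glottal), same voicing; total 2. Next closest is /ʒ/ at distance 3.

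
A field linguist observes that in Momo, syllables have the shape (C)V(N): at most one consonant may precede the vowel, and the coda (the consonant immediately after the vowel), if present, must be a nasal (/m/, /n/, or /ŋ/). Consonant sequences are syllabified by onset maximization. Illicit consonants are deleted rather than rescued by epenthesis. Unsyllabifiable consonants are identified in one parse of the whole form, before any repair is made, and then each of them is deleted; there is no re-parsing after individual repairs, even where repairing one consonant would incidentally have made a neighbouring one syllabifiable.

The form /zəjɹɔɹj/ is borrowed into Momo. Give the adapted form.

The consonants /j/, /ɹ/, /j/ cannot be parsed into a legal (C)V(N) syllable (only a nasal (/m/, /n/, or /ŋ/) is licensed in coda position; onsets are limited to one consonant).
Each unlicensed consonant is deleted: /j/, /ɹ/, /j/.

zəɹɔ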